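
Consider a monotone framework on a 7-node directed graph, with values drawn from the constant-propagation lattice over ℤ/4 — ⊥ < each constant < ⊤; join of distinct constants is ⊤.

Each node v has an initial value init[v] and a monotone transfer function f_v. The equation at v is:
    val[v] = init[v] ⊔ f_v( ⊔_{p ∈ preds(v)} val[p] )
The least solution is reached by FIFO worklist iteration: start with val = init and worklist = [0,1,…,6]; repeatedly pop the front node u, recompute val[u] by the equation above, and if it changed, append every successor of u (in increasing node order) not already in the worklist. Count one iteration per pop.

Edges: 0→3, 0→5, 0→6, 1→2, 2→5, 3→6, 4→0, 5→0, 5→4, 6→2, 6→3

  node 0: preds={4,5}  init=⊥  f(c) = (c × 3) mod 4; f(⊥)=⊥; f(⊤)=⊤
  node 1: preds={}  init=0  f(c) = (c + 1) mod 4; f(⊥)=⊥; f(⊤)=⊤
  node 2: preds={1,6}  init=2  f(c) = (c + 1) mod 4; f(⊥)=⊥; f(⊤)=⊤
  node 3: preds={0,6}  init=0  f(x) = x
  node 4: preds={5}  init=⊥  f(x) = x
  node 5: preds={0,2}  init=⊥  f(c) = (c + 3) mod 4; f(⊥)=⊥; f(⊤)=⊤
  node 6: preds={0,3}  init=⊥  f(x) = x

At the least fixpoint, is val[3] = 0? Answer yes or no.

Worklist (16 pops):
  #1 pop 0: in=⊥ → ⊥ (no change)
  #2 pop 1: in=⊥ → 0 (no change)
  #3 pop 2: in=0 → ⊤ (was 2); enqueue []
  #4 pop 3: in=⊥ → 0 (no change)
  #5 pop 4: in=⊥ → ⊥ (no change)
  #6 pop 5: in=⊤ → ⊤ (was ⊥); enqueue [0,4]
  #7 pop 6: in=0 → 0 (was ⊥); enqueue [2,3]
  #8 pop 0: in=⊤ → ⊤ (was ⊥); enqueue [5,6]
  #9 pop 4: in=⊤ → ⊤ (was ⊥); enqueue [0]
  #10 pop 2: in=0 → ⊤ (no change)
  #11 pop 3: in=⊤ → ⊤ (was 0); enqueue []
  #12 pop 5: in=⊤ → ⊤ (no change)
  #13 pop 6: in=⊤ → ⊤ (was 0); enqueue [2,3]
  #14 pop 0: in=⊤ → ⊤ (no change)
  #15 pop 2: in=⊤ → ⊤ (no change)
  #16 pop 3: in=⊤ → ⊤ (no change)

Fixpoint:
  val[0] = ⊤
  val[1] = 0
  val[2] = ⊤
  val[3] = ⊤
  val[4] = ⊤
  val[5] = ⊤
  val[6] = ⊤

no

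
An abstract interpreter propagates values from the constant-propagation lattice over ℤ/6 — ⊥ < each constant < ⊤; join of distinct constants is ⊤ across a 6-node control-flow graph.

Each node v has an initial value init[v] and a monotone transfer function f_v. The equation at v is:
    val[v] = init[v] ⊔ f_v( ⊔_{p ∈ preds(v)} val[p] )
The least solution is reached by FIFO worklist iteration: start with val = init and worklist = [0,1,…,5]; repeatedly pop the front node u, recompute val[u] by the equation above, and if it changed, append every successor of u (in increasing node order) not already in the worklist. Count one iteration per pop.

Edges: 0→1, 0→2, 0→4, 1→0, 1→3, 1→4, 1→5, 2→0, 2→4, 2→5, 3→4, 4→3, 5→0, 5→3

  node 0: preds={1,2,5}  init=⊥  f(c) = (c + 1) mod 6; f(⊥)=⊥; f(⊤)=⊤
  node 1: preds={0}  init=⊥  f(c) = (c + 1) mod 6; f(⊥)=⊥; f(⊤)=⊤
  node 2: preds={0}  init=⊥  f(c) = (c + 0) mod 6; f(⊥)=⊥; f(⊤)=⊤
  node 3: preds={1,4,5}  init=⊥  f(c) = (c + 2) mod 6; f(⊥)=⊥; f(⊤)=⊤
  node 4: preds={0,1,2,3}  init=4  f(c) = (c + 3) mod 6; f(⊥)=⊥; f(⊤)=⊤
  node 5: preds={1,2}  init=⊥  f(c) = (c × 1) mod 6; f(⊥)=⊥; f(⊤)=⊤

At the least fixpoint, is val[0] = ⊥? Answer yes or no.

Iteration log — 8 steps:
  step 1. node 0  ⊔preds=⊥  new=⊥  stable
  step 2. node 1  ⊔preds=⊥  new=⊥  stable
  step 3. node 2  ⊔preds=⊥  new=⊥  stable
  step 4. node 3  ⊔preds=4  new=0  old=⊥  +wl: 
  step 5. node 4  ⊔preds=0  new=⊤  old=4  +wl: 3
  step 6. node 5  ⊔preds=⊥  new=⊥  stable
  step 7. node 3  ⊔preds=⊤  new=⊤  old=0  +wl: 4
  step 8. node 4  ⊔preds=⊤  new=⊤  stable

Least fixpoint reached:
  node 0: ⊥
  node 1: ⊥
  node 2: ⊥
  node 3: ⊤
  node 4: ⊤
  node 5: ⊥

yes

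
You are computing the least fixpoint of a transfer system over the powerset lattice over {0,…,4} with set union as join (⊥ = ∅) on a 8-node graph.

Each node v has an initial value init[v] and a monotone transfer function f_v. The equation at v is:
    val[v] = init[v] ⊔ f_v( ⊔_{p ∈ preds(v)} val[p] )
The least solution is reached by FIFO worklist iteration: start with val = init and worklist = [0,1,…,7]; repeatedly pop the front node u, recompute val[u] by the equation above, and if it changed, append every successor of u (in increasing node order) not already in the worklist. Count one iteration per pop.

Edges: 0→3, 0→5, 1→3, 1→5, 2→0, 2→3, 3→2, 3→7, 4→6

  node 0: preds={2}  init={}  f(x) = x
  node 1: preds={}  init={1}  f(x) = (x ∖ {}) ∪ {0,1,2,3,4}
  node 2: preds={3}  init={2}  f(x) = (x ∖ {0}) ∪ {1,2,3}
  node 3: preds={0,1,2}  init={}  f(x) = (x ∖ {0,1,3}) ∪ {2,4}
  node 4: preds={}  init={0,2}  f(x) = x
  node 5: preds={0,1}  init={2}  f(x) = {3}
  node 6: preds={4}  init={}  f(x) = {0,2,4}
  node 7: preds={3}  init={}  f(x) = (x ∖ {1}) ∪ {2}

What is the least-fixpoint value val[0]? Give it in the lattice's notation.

Iteration log — 15 steps:
  step 1. node 0  ⊔preds={2}  new={2}  old={}  +wl: 
  step 2. node 1  ⊔preds={}  new={0,1,2,3,4}  old={1}  +wl: 
  step 3. node 2  ⊔preds={}  new={1,2,3}  old={2}  +wl: 0
  step 4. node 3  ⊔preds={0,1,2,3,4}  new={2,4}  old={}  +wl: 2
  step 5. node 4  ⊔preds={}  new={0,2}  stable
  step 6. node 5  ⊔preds={0,1,2,3,4}  new={2,3}  old={2}  +wl: 
  step 7. node 6  ⊔preds={0,2}  new={0,2,4}  old={}  +wl: 
  step 8. node 7  ⊔preds={2,4}  new={2,4}  old={}  +wl: 
  step 9. node 0  ⊔preds={1,2,3}  new={1,2,3}  old={2}  +wl: 3,5
  step 10. node 2  ⊔preds={2,4}  new={1,2,3,4}  old={1,2,3}  +wl: 0
  step 11. node 3  ⊔preds={0,1,2,3,4}  new={2,4}  stable
  step 12. node 5  ⊔preds={0,1,2,3,4}  new={2,3}  stable
  step 13. node 0  ⊔preds={1,2,3,4}  new={1,2,3,4}  old={1,2,3}  +wl: 3,5
  step 14. node 3  ⊔preds={0,1,2,3,4}  new={2,4}  stable
  step 15. node 5  ⊔preds={0,1,2,3,4}  new={2,3}  stable

Least fixpoint reached:
  node 0: {1,2,3,4}
  node 1: {0,1,2,3,4}
  node 2: {1,2,3,4}
  node 3: {2,4}
  node 4: {0,2}
  node 5: {2,3}
  node 6: {0,2,4}
  node 7: {2,4}

{1,2,3,4}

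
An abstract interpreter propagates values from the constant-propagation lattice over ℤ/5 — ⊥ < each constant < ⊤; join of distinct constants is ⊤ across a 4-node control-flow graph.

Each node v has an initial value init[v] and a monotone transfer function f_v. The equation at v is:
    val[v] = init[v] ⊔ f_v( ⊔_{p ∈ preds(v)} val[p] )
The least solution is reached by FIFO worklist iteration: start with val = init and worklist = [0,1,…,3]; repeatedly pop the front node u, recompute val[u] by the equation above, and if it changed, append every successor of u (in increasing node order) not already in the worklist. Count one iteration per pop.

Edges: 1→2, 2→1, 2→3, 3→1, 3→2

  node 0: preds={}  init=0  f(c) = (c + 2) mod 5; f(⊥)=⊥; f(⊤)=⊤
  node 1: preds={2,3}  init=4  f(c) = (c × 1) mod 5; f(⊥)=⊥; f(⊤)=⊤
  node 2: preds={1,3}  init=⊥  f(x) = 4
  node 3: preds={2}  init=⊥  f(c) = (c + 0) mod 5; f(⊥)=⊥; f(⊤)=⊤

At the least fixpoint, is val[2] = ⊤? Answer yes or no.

no

Iteration log — 6 steps:
  step 1. node 0  ⊔preds=⊥  new=0  stable
  step 2. node 1  ⊔preds=⊥  new=4  stable
  step 3. node 2  ⊔preds=4  new=4  old=⊥  +wl: 1
  step 4. node 3  ⊔preds=4  new=4  old=⊥  +wl: 2
  step 5. node 1  ⊔preds=4  new=4  stable
  step 6. node 2  ⊔preds=4  new=4  stable

Least fixpoint reached:
  node 0: 0
  node 1: 4
  node 2: 4
  node 3: 4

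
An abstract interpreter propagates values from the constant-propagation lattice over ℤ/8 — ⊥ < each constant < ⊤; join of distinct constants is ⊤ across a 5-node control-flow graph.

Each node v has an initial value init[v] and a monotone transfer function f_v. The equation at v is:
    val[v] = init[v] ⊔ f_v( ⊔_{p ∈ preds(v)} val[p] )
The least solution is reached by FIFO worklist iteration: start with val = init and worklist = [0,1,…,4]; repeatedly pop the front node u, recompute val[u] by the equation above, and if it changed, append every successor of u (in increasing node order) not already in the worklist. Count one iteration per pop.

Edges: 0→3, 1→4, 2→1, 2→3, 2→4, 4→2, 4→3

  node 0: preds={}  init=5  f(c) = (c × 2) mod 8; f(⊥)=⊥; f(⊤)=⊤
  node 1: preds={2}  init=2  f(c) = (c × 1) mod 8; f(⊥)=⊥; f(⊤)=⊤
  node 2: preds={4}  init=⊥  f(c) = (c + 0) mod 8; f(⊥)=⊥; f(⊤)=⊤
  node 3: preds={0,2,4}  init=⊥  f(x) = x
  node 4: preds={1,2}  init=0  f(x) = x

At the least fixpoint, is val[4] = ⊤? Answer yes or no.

Iteration log — 10 steps:
  step 1. node 0  ⊔preds=⊥  new=5  stable
  step 2. node 1  ⊔preds=⊥  new=2  stable
  step 3. node 2  ⊔preds=0  new=0  old=⊥  +wl: 1
  step 4. node 3  ⊔preds=⊤  new=⊤  old=⊥  +wl: 
  step 5. node 4  ⊔preds=⊤  new=⊤  old=0  +wl: 2,3
  step 6. node 1  ⊔preds=0  new=⊤  old=2  +wl: 4
  step 7. node 2  ⊔preds=⊤  new=⊤  old=0  +wl: 1
  step 8. node 3  ⊔preds=⊤  new=⊤  stable
  step 9. node 4  ⊔preds=⊤  new=⊤  stable
  step 10. node 1  ⊔preds=⊤  new=⊤  stable

Least fixpoint reached:
  node 0: 5
  node 1: ⊤
  node 2: ⊤
  node 3: ⊤
  node 4: ⊤

yes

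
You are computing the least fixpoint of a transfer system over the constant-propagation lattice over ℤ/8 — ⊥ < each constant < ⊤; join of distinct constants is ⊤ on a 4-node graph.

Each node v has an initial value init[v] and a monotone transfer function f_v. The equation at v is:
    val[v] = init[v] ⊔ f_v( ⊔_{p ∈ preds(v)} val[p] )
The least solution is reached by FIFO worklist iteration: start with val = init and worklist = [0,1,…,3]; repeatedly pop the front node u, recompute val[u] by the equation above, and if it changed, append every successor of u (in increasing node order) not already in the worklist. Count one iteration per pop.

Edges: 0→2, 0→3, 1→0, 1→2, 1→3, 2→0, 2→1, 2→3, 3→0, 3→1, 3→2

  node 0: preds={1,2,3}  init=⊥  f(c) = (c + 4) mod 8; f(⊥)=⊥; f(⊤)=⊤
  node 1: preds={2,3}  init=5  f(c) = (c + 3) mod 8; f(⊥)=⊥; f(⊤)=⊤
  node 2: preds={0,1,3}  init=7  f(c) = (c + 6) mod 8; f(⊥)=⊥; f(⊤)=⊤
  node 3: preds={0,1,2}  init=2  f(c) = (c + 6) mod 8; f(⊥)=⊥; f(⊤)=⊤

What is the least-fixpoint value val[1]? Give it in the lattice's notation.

Iteration log — 7 steps:
  step 1. node 0  ⊔preds=⊤  new=⊤  old=⊥  +wl: 
  step 2. node 1  ⊔preds=⊤  new=⊤  old=5  +wl: 0
  step 3. node 2  ⊔preds=⊤  new=⊤  old=7  +wl: 1
  step 4. node 3  ⊔preds=⊤  new=⊤  old=2  +wl: 2
  step 5. node 0  ⊔preds=⊤  new=⊤  stable
  step 6. node 1  ⊔preds=⊤  new=⊤  stable
  step 7. node 2  ⊔preds=⊤  new=⊤  stable

Least fixpoint reached:
  node 0: ⊤
  node 1: ⊤
  node 2: ⊤
  node 3: ⊤

⊤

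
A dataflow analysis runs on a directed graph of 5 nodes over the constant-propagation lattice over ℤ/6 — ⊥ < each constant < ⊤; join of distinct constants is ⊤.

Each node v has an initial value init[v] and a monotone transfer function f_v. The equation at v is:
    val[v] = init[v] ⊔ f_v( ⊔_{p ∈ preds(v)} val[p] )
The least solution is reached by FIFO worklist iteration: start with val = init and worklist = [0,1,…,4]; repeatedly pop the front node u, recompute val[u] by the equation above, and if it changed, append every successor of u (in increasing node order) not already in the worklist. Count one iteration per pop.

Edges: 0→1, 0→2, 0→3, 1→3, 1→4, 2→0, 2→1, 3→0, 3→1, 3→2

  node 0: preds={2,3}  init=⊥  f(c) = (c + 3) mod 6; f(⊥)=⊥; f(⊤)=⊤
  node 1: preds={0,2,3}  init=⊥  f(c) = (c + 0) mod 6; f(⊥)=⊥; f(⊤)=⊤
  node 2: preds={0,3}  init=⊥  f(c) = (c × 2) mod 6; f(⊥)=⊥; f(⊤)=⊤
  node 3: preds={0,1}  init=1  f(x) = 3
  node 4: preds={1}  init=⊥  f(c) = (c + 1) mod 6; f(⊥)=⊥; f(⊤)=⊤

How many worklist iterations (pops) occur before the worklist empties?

Worklist (9 pops):
  #1 pop 0: in=1 → 4 (was ⊥); enqueue []
  #2 pop 1: in=⊤ → ⊤ (was ⊥); enqueue []
  #3 pop 2: in=⊤ → ⊤ (was ⊥); enqueue [0,1]
  #4 pop 3: in=⊤ → ⊤ (was 1); enqueue [2]
  #5 pop 4: in=⊤ → ⊤ (was ⊥); enqueue []
  #6 pop 0: in=⊤ → ⊤ (was 4); enqueue [3]
  #7 pop 1: in=⊤ → ⊤ (no change)
  #8 pop 2: in=⊤ → ⊤ (no change)
  #9 pop 3: in=⊤ → ⊤ (no change)

Fixpoint:
  val[0] = ⊤
  val[1] = ⊤
  val[2] = ⊤
  val[3] = ⊤
  val[4] = ⊤

9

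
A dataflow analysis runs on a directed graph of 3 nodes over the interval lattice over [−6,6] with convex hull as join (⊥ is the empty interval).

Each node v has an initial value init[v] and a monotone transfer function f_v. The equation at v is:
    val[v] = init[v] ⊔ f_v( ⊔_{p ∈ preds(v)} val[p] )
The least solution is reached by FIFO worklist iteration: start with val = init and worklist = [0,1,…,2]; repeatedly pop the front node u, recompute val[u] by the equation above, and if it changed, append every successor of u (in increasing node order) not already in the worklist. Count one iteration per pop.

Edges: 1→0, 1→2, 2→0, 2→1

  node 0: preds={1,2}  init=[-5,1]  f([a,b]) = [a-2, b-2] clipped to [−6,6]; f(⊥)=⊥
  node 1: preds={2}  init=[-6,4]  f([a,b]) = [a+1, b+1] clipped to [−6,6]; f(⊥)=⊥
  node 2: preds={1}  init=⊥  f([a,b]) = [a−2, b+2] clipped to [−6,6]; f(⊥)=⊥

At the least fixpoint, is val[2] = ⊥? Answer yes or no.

Worklist (7 pops):
  #1 pop 0: in=[-6,4] → [-6,2] (was [-5,1]); enqueue []
  #2 pop 1: in=⊥ → [-6,4] (no change)
  #3 pop 2: in=[-6,4] → [-6,6] (was ⊥); enqueue [0,1]
  #4 pop 0: in=[-6,6] → [-6,4] (was [-6,2]); enqueue []
  #5 pop 1: in=[-6,6] → [-6,6] (was [-6,4]); enqueue [0,2]
  #6 pop 0: in=[-6,6] → [-6,4] (no change)
  #7 pop 2: in=[-6,6] → [-6,6] (no change)

Fixpoint:
  val[0] = [-6,4]
  val[1] = [-6,6]
  val[2] = [-6,6]

no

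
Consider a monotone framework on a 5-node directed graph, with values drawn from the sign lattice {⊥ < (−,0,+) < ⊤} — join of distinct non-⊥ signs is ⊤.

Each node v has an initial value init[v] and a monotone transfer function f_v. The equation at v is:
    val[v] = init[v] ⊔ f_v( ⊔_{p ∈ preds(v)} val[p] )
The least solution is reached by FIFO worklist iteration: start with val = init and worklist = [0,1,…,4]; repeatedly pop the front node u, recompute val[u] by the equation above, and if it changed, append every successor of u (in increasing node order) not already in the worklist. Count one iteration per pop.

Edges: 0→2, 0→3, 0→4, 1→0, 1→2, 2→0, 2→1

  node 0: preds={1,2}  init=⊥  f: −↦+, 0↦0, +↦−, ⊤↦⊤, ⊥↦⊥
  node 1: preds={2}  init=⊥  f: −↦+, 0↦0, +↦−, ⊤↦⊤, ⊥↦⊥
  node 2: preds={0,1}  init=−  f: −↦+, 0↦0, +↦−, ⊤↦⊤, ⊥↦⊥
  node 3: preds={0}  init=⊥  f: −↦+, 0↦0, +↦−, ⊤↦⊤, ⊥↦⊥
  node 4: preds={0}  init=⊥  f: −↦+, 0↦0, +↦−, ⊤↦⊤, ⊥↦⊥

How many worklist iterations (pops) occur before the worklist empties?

Iteration log — 13 steps:
  step 1. node 0  ⊔preds=−  new=+  old=⊥  +wl: 
  step 2. node 1  ⊔preds=−  new=+  old=⊥  +wl: 0
  step 3. node 2  ⊔preds=+  new=−  stable
  step 4. node 3  ⊔preds=+  new=−  old=⊥  +wl: 
  step 5. node 4  ⊔preds=+  new=−  old=⊥  +wl: 
  step 6. node 0  ⊔preds=⊤  new=⊤  old=+  +wl: 2,3,4
  step 7. node 2  ⊔preds=⊤  new=⊤  old=−  +wl: 0,1
  step 8. node 3  ⊔preds=⊤  new=⊤  old=−  +wl: 
  step 9. node 4  ⊔preds=⊤  new=⊤  old=−  +wl: 
  step 10. node 0  ⊔preds=⊤  new=⊤  stable
  step 11. node 1  ⊔preds=⊤  new=⊤  old=+  +wl: 0,2
  step 12. node 0  ⊔preds=⊤  new=⊤  stable
  step 13. node 2  ⊔preds=⊤  new=⊤  stable

Least fixpoint reached:
  node 0: ⊤
  node 1: ⊤
  node 2: ⊤
  node 3: ⊤
  node 4: ⊤

13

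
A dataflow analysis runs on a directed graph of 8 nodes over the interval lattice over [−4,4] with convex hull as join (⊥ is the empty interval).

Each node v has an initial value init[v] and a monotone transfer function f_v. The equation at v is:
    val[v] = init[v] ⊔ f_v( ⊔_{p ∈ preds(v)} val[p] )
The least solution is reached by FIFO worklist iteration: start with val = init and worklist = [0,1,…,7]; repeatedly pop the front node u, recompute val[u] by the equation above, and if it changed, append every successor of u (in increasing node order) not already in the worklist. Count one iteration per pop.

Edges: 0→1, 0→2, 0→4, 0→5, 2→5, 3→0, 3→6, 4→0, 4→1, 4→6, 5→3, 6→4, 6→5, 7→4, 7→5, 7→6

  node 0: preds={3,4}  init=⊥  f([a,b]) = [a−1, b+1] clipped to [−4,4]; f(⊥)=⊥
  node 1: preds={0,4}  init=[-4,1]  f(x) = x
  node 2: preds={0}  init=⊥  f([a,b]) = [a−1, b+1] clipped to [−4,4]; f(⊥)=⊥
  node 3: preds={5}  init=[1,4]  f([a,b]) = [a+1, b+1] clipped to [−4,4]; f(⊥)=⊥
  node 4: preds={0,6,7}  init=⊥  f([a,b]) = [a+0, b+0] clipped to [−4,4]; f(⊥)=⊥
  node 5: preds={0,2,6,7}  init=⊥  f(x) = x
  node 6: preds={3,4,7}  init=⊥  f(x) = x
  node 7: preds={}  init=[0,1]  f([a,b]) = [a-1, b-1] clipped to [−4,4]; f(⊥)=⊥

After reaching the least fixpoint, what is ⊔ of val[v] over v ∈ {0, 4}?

[-4,4]

Worklist (41 pops):
  #1 pop 0: in=[1,4] → [0,4] (was ⊥); enqueue []
  #2 pop 1: in=[0,4] → [-4,4] (was [-4,1]); enqueue []
  #3 pop 2: in=[0,4] → [-1,4] (was ⊥); enqueue []
  #4 pop 3: in=⊥ → [1,4] (no change)
  #5 pop 4: in=[0,4] → [0,4] (was ⊥); enqueue [0,1]
  #6 pop 5: in=[-1,4] → [-1,4] (was ⊥); enqueue [3]
  #7 pop 6: in=[0,4] → [0,4] (was ⊥); enqueue [4,5]
  #8 pop 7: in=⊥ → [0,1] (no change)
  #9 pop 0: in=[0,4] → [-1,4] (was [0,4]); enqueue [2]
  #10 pop 1: in=[-1,4] → [-4,4] (no change)
  #11 pop 3: in=[-1,4] → [0,4] (was [1,4]); enqueue [0,6]
  #12 pop 4: in=[-1,4] → [-1,4] (was [0,4]); enqueue [1]
  #13 pop 5: in=[-1,4] → [-1,4] (no change)
  #14 pop 2: in=[-1,4] → [-2,4] (was [-1,4]); enqueue [5]
  #15 pop 0: in=[-1,4] → [-2,4] (was [-1,4]); enqueue [2,4]
  #16 pop 6: in=[-1,4] → [-1,4] (was [0,4]); enqueue []
  #17 pop 1: in=[-2,4] → [-4,4] (no change)
  #18 pop 5: in=[-2,4] → [-2,4] (was [-1,4]); enqueue [3]
  #19 pop 2: in=[-2,4] → [-3,4] (was [-2,4]); enqueue [5]
  #20 pop 4: in=[-2,4] → [-2,4] (was [-1,4]); enqueue [0,1,6]
  #21 pop 3: in=[-2,4] → [-1,4] (was [0,4]); enqueue []
  #22 pop 5: in=[-3,4] → [-3,4] (was [-2,4]); enqueue [3]
  #23 pop 0: in=[-2,4] → [-3,4] (was [-2,4]); enqueue [2,4,5]
  #24 pop 1: in=[-3,4] → [-4,4] (no change)
  #25 pop 6: in=[-2,4] → [-2,4] (was [-1,4]); enqueue []
  #26 pop 3: in=[-3,4] → [-2,4] (was [-1,4]); enqueue [0,6]
  #27 pop 2: in=[-3,4] → [-4,4] (was [-3,4]); enqueue []
  #28 pop 4: in=[-3,4] → [-3,4] (was [-2,4]); enqueue [1]
  #29 pop 5: in=[-4,4] → [-4,4] (was [-3,4]); enqueue [3]
  #30 pop 0: in=[-3,4] → [-4,4] (was [-3,4]); enqueue [2,4,5]
  #31 pop 6: in=[-3,4] → [-3,4] (was [-2,4]); enqueue []
  #32 pop 1: in=[-4,4] → [-4,4] (no change)
  #33 pop 3: in=[-4,4] → [-3,4] (was [-2,4]); enqueue [0,6]
  #34 pop 2: in=[-4,4] → [-4,4] (no change)
  #35 pop 4: in=[-4,4] → [-4,4] (was [-3,4]); enqueue [1]
  #36 pop 5: in=[-4,4] → [-4,4] (no change)
  #37 pop 0: in=[-4,4] → [-4,4] (no change)
  #38 pop 6: in=[-4,4] → [-4,4] (was [-3,4]); enqueue [4,5]
  #39 pop 1: in=[-4,4] → [-4,4] (no change)
  #40 pop 4: in=[-4,4] → [-4,4] (no change)
  #41 pop 5: in=[-4,4] → [-4,4] (no change)

Fixpoint:
  val[0] = [-4,4]
  val[1] = [-4,4]
  val[2] = [-4,4]
  val[3] = [-3,4]
  val[4] = [-4,4]
  val[5] = [-4,4]
  val[6] = [-4,4]
  val[7] = [0,1]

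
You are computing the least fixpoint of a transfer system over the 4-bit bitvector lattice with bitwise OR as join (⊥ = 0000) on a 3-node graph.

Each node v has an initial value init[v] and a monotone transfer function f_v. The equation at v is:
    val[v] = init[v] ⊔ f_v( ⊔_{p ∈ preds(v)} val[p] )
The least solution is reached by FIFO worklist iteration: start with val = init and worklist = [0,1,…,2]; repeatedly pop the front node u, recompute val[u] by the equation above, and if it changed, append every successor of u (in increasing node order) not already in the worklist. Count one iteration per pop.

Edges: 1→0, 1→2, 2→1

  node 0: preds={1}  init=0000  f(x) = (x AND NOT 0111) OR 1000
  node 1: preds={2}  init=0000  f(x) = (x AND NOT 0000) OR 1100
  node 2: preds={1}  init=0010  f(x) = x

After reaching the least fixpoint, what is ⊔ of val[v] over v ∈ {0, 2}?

1110

Iteration log — 5 steps:
  step 1. node 0  ⊔preds=0000  new=1000  old=0000  +wl: 
  step 2. node 1  ⊔preds=0010  new=1110  old=0000  +wl: 0
  step 3. node 2  ⊔preds=1110  new=1110  old=0010  +wl: 1
  step 4. node 0  ⊔preds=1110  new=1000  stable
  step 5. node 1  ⊔preds=1110  new=1110  stable

Least fixpoint reached:
  node 0: 1000
  node 1: 1110
  node 2: 1110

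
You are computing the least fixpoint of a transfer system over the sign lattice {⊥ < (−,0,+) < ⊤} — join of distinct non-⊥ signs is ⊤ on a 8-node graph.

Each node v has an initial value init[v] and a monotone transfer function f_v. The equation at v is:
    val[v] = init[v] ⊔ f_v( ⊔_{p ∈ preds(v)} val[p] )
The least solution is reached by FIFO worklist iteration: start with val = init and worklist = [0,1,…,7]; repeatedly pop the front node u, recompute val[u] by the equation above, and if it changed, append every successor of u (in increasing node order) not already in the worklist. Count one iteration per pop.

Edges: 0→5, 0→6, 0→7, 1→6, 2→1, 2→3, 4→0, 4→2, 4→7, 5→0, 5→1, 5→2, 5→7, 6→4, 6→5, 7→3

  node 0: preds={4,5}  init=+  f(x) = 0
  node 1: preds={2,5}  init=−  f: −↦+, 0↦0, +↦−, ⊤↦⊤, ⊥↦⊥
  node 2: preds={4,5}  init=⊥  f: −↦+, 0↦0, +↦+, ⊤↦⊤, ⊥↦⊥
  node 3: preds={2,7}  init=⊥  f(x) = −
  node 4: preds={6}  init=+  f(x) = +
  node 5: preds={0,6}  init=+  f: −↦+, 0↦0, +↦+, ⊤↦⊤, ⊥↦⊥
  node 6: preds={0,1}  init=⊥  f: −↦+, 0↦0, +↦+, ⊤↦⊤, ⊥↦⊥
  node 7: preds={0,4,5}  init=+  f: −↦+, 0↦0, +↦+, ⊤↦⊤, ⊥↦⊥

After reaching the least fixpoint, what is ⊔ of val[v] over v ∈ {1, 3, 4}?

⊤

Trace (16 dequeues):
  [1] u=0 | in + | out ⊤ | prev + | push {}
  [2] u=1 | in + | out − | ==
  [3] u=2 | in + | out + | prev ⊥ | push {1}
  [4] u=3 | in + | out − | prev ⊥ | push {}
  [5] u=4 | in ⊥ | out + | ==
  [6] u=5 | in ⊤ | out ⊤ | prev + | push {0,2}
  [7] u=6 | in ⊤ | out ⊤ | prev ⊥ | push {4,5}
  [8] u=7 | in ⊤ | out ⊤ | prev + | push {3}
  [9] u=1 | in ⊤ | out ⊤ | prev − | push {6}
  [10] u=0 | in ⊤ | out ⊤ | ==
  [11] u=2 | in ⊤ | out ⊤ | prev + | push {1}
  [12] u=4 | in ⊤ | out + | ==
  [13] u=5 | in ⊤ | out ⊤ | ==
  [14] u=3 | in ⊤ | out − | ==
  [15] u=6 | in ⊤ | out ⊤ | ==
  [16] u=1 | in ⊤ | out ⊤ | ==

Converged values:
  [0] ⊤
  [1] ⊤
  [2] ⊤
  [3] −
  [4] +
  [5] ⊤
  [6] ⊤
  [7] ⊤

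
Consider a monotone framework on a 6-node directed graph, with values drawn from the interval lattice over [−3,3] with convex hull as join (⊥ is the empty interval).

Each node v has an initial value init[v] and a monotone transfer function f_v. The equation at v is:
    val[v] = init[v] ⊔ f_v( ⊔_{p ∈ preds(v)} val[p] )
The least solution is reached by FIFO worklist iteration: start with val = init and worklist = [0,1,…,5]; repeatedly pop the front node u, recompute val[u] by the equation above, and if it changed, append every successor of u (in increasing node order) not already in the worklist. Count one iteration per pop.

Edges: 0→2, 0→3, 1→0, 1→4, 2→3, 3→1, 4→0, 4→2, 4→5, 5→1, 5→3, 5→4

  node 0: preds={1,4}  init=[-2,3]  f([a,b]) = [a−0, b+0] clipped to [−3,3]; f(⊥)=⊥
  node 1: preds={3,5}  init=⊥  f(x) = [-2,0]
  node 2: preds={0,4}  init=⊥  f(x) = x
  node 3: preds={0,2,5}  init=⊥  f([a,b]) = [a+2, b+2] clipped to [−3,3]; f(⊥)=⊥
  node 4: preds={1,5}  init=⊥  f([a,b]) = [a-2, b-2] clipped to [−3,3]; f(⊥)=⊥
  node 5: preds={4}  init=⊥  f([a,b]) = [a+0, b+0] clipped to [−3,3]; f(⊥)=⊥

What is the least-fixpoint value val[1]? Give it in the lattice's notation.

Iteration log — 12 steps:
  step 1. node 0  ⊔preds=⊥  new=[-2,3]  stable
  step 2. node 1  ⊔preds=⊥  new=[-2,0]  old=⊥  +wl: 0
  step 3. node 2  ⊔preds=[-2,3]  new=[-2,3]  old=⊥  +wl: 
  step 4. node 3  ⊔preds=[-2,3]  new=[0,3]  old=⊥  +wl: 1
  step 5. node 4  ⊔preds=[-2,0]  new=[-3,-2]  old=⊥  +wl: 2
  step 6. node 5  ⊔preds=[-3,-2]  new=[-3,-2]  old=⊥  +wl: 3,4
  step 7. node 0  ⊔preds=[-3,0]  new=[-3,3]  old=[-2,3]  +wl: 
  step 8. node 1  ⊔preds=[-3,3]  new=[-2,0]  stable
  step 9. node 2  ⊔preds=[-3,3]  new=[-3,3]  old=[-2,3]  +wl: 
  step 10. node 3  ⊔preds=[-3,3]  new=[-1,3]  old=[0,3]  +wl: 1
  step 11. node 4  ⊔preds=[-3,0]  new=[-3,-2]  stable
  step 12. node 1  ⊔preds=[-3,3]  new=[-2,0]  stable

Least fixpoint reached:
  node 0: [-3,3]
  node 1: [-2,0]
  node 2: [-3,3]
  node 3: [-1,3]
  node 4: [-3,-2]
  node 5: [-3,-2]

[-2,0]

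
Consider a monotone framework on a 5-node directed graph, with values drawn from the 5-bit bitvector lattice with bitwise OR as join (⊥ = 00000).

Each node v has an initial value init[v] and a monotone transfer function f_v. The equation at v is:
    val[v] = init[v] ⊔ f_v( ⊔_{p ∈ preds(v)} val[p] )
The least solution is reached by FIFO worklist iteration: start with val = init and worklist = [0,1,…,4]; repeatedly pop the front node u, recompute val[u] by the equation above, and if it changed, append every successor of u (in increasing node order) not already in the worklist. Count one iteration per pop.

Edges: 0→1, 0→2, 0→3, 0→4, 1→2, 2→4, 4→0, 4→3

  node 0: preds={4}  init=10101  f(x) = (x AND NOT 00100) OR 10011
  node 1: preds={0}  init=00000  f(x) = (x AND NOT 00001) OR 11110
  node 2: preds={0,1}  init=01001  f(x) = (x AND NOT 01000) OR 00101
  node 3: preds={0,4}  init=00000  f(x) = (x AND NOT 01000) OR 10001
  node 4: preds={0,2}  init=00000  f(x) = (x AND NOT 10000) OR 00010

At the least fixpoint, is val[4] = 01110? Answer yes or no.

Iteration log — 10 steps:
  step 1. node 0  ⊔preds=00000  new=10111  old=10101  +wl: 
  step 2. node 1  ⊔preds=10111  new=11110  old=00000  +wl: 
  step 3. node 2  ⊔preds=11111  new=11111  old=01001  +wl: 
  step 4. node 3  ⊔preds=10111  new=10111  old=00000  +wl: 
  step 5. node 4  ⊔preds=11111  new=01111  old=00000  +wl: 0,3
  step 6. node 0  ⊔preds=01111  new=11111  old=10111  +wl: 1,2,4
  step 7. node 3  ⊔preds=11111  new=10111  stable
  step 8. node 1  ⊔preds=11111  new=11110  stable
  step 9. node 2  ⊔preds=11111  new=11111  stable
  step 10. node 4  ⊔preds=11111  new=01111  stable

Least fixpoint reached:
  node 0: 11111
  node 1: 11110
  node 2: 11111
  node 3: 10111
  node 4: 01111

no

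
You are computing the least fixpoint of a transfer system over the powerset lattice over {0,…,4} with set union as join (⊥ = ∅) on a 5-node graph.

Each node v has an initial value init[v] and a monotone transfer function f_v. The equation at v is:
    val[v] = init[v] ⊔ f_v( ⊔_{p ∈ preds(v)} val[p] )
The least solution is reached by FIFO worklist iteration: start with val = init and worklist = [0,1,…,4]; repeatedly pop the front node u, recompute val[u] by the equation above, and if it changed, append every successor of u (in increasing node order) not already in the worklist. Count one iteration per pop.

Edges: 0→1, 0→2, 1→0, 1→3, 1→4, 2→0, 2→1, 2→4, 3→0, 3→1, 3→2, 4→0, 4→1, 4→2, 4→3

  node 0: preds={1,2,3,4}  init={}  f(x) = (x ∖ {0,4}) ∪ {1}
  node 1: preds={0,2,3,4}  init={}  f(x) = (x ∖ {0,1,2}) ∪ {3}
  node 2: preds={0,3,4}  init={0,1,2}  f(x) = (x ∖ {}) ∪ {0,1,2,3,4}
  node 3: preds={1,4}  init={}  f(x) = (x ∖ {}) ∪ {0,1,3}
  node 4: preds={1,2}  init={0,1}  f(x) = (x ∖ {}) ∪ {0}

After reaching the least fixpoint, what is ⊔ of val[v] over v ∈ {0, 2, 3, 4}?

{0,1,2,3,4}

Trace (13 dequeues):
  [1] u=0 | in {0,1,2} | out {1,2} | prev {} | push {}
  [2] u=1 | in {0,1,2} | out {3} | prev {} | push {0}
  [3] u=2 | in {0,1,2} | out {0,1,2,3,4} | prev {0,1,2} | push {1}
  [4] u=3 | in {0,1,3} | out {0,1,3} | prev {} | push {2}
  [5] u=4 | in {0,1,2,3,4} | out {0,1,2,3,4} | prev {0,1} | push {3}
  [6] u=0 | in {0,1,2,3,4} | out {1,2,3} | prev {1,2} | push {}
  [7] u=1 | in {0,1,2,3,4} | out {3,4} | prev {3} | push {0,4}
  [8] u=2 | in {0,1,2,3,4} | out {0,1,2,3,4} | ==
  [9] u=3 | in {0,1,2,3,4} | out {0,1,2,3,4} | prev {0,1,3} | push {1,2}
  [10] u=0 | in {0,1,2,3,4} | out {1,2,3} | ==
  [11] u=4 | in {0,1,2,3,4} | out {0,1,2,3,4} | ==
  [12] u=1 | in {0,1,2,3,4} | out {3,4} | ==
  [13] u=2 | in {0,1,2,3,4} | out {0,1,2,3,4} | ==

Converged values:
  [0] {1,2,3}
  [1] {3,4}
  [2] {0,1,2,3,4}
  [3] {0,1,2,3,4}
  [4] {0,1,2,3,4}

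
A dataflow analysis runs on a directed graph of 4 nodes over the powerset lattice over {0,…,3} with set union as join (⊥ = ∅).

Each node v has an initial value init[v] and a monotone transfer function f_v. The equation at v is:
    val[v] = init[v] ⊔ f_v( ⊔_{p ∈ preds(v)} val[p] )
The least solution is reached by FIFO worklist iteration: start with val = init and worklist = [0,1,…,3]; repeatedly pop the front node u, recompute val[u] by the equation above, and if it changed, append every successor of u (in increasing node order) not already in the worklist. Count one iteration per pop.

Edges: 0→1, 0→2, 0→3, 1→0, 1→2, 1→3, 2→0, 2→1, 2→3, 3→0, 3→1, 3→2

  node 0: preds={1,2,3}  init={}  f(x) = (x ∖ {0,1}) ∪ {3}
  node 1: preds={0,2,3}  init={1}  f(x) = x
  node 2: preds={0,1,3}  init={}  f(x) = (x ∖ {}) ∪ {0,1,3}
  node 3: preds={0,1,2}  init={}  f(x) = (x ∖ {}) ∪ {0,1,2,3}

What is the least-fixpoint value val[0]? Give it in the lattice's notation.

Iteration log — 10 steps:
  step 1. node 0  ⊔preds={1}  new={3}  old={}  +wl: 
  step 2. node 1  ⊔preds={3}  new={1,3}  old={1}  +wl: 0
  step 3. node 2  ⊔preds={1,3}  new={0,1,3}  old={}  +wl: 1
  step 4. node 3  ⊔preds={0,1,3}  new={0,1,2,3}  old={}  +wl: 2
  step 5. node 0  ⊔preds={0,1,2,3}  new={2,3}  old={3}  +wl: 3
  step 6. node 1  ⊔preds={0,1,2,3}  new={0,1,2,3}  old={1,3}  +wl: 0
  step 7. node 2  ⊔preds={0,1,2,3}  new={0,1,2,3}  old={0,1,3}  +wl: 1
  step 8. node 3  ⊔preds={0,1,2,3}  new={0,1,2,3}  stable
  step 9. node 0  ⊔preds={0,1,2,3}  new={2,3}  stable
  step 10. node 1  ⊔preds={0,1,2,3}  new={0,1,2,3}  stable

Least fixpoint reached:
  node 0: {2,3}
  node 1: {0,1,2,3}
  node 2: {0,1,2,3}
  node 3: {0,1,2,3}

{2,3}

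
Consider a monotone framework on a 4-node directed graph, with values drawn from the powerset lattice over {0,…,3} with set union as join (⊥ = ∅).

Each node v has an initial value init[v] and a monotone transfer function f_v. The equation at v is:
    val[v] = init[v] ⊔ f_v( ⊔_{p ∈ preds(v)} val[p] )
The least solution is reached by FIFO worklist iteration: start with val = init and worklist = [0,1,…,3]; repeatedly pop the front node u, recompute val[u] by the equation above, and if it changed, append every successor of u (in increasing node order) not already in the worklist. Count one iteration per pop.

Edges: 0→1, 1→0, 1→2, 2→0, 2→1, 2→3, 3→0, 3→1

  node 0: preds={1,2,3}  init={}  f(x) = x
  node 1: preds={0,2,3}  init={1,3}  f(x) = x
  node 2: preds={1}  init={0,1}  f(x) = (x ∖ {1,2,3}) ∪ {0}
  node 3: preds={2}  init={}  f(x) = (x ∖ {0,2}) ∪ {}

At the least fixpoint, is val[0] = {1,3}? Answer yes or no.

Trace (6 dequeues):
  [1] u=0 | in {0,1,3} | out {0,1,3} | prev {} | push {}
  [2] u=1 | in {0,1,3} | out {0,1,3} | prev {1,3} | push {0}
  [3] u=2 | in {0,1,3} | out {0,1} | ==
  [4] u=3 | in {0,1} | out {1} | prev {} | push {1}
  [5] u=0 | in {0,1,3} | out {0,1,3} | ==
  [6] u=1 | in {0,1,3} | out {0,1,3} | ==

Converged values:
  [0] {0,1,3}
  [1] {0,1,3}
  [2] {0,1}
  [3] {1}

no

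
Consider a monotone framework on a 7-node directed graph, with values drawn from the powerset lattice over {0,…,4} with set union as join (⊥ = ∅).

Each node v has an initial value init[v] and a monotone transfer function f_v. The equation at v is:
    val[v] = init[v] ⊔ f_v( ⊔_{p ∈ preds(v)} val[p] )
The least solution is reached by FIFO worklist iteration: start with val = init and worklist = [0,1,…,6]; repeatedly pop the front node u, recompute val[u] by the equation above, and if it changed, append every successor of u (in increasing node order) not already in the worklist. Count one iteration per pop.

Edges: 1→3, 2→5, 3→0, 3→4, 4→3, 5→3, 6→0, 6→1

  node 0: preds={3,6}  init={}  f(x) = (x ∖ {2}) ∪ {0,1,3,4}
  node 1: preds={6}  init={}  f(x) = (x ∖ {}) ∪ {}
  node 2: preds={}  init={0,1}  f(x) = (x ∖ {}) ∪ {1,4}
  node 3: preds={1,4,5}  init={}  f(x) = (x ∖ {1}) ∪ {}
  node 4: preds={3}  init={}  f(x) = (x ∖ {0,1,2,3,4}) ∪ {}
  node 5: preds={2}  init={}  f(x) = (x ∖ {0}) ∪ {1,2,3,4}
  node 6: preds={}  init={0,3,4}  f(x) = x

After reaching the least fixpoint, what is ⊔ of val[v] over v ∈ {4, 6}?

Trace (11 dequeues):
  [1] u=0 | in {0,3,4} | out {0,1,3,4} | prev {} | push {}
  [2] u=1 | in {0,3,4} | out {0,3,4} | prev {} | push {}
  [3] u=2 | in {} | out {0,1,4} | prev {0,1} | push {}
  [4] u=3 | in {0,3,4} | out {0,3,4} | prev {} | push {0}
  [5] u=4 | in {0,3,4} | out {} | ==
  [6] u=5 | in {0,1,4} | out {1,2,3,4} | prev {} | push {3}
  [7] u=6 | in {} | out {0,3,4} | ==
  [8] u=0 | in {0,3,4} | out {0,1,3,4} | ==
  [9] u=3 | in {0,1,2,3,4} | out {0,2,3,4} | prev {0,3,4} | push {0,4}
  [10] u=0 | in {0,2,3,4} | out {0,1,3,4} | ==
  [11] u=4 | in {0,2,3,4} | out {} | ==

Converged values:
  [0] {0,1,3,4}
  [1] {0,3,4}
  [2] {0,1,4}
  [3] {0,2,3,4}
  [4] {}
  [5] {1,2,3,4}
  [6] {0,3,4}

{0,3,4}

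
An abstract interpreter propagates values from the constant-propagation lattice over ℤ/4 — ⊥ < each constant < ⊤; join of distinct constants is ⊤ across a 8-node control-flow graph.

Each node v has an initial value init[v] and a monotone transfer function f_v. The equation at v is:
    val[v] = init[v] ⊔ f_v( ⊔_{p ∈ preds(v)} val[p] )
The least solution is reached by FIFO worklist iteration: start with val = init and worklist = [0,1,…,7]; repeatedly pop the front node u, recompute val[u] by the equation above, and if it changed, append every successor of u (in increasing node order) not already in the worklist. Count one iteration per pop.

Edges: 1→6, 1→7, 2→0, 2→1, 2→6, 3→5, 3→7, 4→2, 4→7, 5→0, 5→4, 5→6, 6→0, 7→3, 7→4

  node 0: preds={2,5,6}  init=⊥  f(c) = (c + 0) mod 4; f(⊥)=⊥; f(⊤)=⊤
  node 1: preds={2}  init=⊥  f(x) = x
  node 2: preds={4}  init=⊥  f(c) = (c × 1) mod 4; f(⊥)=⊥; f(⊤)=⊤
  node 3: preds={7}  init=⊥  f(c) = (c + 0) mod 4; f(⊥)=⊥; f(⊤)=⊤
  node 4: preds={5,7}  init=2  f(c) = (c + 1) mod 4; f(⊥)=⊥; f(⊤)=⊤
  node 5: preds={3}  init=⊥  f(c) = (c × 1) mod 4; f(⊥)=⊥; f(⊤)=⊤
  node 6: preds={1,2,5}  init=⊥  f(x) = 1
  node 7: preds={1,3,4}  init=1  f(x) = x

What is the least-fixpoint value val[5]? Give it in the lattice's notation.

Trace (21 dequeues):
  [1] u=0 | in ⊥ | out ⊥ | ==
  [2] u=1 | in ⊥ | out ⊥ | ==
  [3] u=2 | in 2 | out 2 | prev ⊥ | push {0,1}
  [4] u=3 | in 1 | out 1 | prev ⊥ | push {}
  [5] u=4 | in 1 | out 2 | ==
  [6] u=5 | in 1 | out 1 | prev ⊥ | push {4}
  [7] u=6 | in ⊤ | out 1 | prev ⊥ | push {}
  [8] u=7 | in ⊤ | out ⊤ | prev 1 | push {3}
  [9] u=0 | in ⊤ | out ⊤ | prev ⊥ | push {}
  [10] u=1 | in 2 | out 2 | prev ⊥ | push {6,7}
  [11] u=4 | in ⊤ | out ⊤ | prev 2 | push {2}
  [12] u=3 | in ⊤ | out ⊤ | prev 1 | push {5}
  [13] u=6 | in ⊤ | out 1 | ==
  [14] u=7 | in ⊤ | out ⊤ | ==
  [15] u=2 | in ⊤ | out ⊤ | prev 2 | push {0,1,6}
  [16] u=5 | in ⊤ | out ⊤ | prev 1 | push {4}
  [17] u=0 | in ⊤ | out ⊤ | ==
  [18] u=1 | in ⊤ | out ⊤ | prev 2 | push {7}
  [19] u=6 | in ⊤ | out 1 | ==
  [20] u=4 | in ⊤ | out ⊤ | ==
  [21] u=7 | in ⊤ | out ⊤ | ==

Converged values:
  [0] ⊤
  [1] ⊤
  [2] ⊤
  [3] ⊤
  [4] ⊤
  [5] ⊤
  [6] 1
  [7] ⊤

⊤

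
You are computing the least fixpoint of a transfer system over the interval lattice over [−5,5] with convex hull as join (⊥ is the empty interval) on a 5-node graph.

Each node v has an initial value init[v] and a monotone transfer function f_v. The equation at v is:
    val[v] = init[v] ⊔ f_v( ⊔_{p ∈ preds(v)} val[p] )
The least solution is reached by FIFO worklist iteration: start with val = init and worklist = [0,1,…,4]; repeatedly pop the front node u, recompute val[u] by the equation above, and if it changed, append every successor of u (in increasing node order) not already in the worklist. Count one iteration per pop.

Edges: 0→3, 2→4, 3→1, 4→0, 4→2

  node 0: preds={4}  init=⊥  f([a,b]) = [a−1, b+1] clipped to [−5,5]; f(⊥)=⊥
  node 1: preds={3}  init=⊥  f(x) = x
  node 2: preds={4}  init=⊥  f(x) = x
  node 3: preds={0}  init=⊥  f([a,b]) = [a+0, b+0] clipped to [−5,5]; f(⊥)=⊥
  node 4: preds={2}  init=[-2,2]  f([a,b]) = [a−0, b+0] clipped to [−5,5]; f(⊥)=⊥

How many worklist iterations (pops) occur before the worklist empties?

Worklist (6 pops):
  #1 pop 0: in=[-2,2] → [-3,3] (was ⊥); enqueue []
  #2 pop 1: in=⊥ → ⊥ (no change)
  #3 pop 2: in=[-2,2] → [-2,2] (was ⊥); enqueue []
  #4 pop 3: in=[-3,3] → [-3,3] (was ⊥); enqueue [1]
  #5 pop 4: in=[-2,2] → [-2,2] (no change)
  #6 pop 1: in=[-3,3] → [-3,3] (was ⊥); enqueue []

Fixpoint:
  val[0] = [-3,3]
  val[1] = [-3,3]
  val[2] = [-2,2]
  val[3] = [-3,3]
  val[4] = [-2,2]

6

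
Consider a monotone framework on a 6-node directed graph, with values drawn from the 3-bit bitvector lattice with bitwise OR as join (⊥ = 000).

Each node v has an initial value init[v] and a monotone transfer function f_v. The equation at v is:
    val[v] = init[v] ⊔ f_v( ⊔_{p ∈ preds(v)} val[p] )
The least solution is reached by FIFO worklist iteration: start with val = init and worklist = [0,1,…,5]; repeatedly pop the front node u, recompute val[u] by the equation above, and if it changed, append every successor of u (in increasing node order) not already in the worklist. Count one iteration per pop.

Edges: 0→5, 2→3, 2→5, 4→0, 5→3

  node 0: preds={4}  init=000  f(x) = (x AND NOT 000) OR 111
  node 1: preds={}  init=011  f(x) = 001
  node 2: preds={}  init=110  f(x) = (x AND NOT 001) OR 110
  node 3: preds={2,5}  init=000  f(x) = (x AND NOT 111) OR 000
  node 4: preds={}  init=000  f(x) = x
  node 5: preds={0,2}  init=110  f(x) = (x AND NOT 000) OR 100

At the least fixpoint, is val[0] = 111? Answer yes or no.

Trace (7 dequeues):
  [1] u=0 | in 000 | out 111 | prev 000 | push {}
  [2] u=1 | in 000 | out 011 | ==
  [3] u=2 | in 000 | out 110 | ==
  [4] u=3 | in 110 | out 000 | ==
  [5] u=4 | in 000 | out 000 | ==
  [6] u=5 | in 111 | out 111 | prev 110 | push {3}
  [7] u=3 | in 111 | out 000 | ==

Converged values:
  [0] 111
  [1] 011
  [2] 110
  [3] 000
  [4] 000
  [5] 111

yes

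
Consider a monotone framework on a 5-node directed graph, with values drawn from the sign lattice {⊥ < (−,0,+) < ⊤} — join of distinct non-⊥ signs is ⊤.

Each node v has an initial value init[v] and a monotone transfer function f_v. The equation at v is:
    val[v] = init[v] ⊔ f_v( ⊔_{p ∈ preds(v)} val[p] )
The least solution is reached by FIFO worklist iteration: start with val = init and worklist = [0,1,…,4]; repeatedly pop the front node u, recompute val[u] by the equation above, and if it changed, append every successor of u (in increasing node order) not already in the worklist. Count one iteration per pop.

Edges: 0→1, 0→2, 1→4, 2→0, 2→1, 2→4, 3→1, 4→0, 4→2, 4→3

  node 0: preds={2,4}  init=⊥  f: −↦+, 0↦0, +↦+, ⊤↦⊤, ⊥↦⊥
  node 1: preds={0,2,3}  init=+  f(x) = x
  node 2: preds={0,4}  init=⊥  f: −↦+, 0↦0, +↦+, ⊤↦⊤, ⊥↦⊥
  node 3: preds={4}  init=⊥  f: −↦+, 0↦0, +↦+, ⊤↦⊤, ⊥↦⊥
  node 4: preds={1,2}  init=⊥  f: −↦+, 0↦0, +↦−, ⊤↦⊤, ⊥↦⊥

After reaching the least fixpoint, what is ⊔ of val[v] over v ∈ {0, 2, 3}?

⊤

Trace (16 dequeues):
  [1] u=0 | in ⊥ | out ⊥ | ==
  [2] u=1 | in ⊥ | out + | ==
  [3] u=2 | in ⊥ | out ⊥ | ==
  [4] u=3 | in ⊥ | out ⊥ | ==
  [5] u=4 | in + | out − | prev ⊥ | push {0,2,3}
  [6] u=0 | in − | out + | prev ⊥ | push {1}
  [7] u=2 | in ⊤ | out ⊤ | prev ⊥ | push {0,4}
  [8] u=3 | in − | out + | prev ⊥ | push {}
  [9] u=1 | in ⊤ | out ⊤ | prev + | push {}
  [10] u=0 | in ⊤ | out ⊤ | prev + | push {1,2}
  [11] u=4 | in ⊤ | out ⊤ | prev − | push {0,3}
  [12] u=1 | in ⊤ | out ⊤ | ==
  [13] u=2 | in ⊤ | out ⊤ | ==
  [14] u=0 | in ⊤ | out ⊤ | ==
  [15] u=3 | in ⊤ | out ⊤ | prev + | push {1}
  [16] u=1 | in ⊤ | out ⊤ | ==

Converged values:
  [0] ⊤
  [1] ⊤
  [2] ⊤
  [3] ⊤
  [4] ⊤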